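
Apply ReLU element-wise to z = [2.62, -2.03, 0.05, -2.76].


ReLU(2.62) = max(0, 2.62) = 2.62
ReLU(-2.03) = max(0, -2.03) = 0.0
ReLU(0.05) = max(0, 0.05) = 0.05
ReLU(-2.76) = max(0, -2.76) = 0.0
result = [2.62, 0.0, 0.05, 0.0]

[2.62, 0.0, 0.05, 0.0]


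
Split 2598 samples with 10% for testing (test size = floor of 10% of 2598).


Test = ⌊2598·10/100⌋ = 259
Train = 2598 - 259 = 2339

Train: 2339, Test: 259


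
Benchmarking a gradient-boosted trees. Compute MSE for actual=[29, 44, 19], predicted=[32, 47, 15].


Squared errors: (29-32)²=9, (44-47)²=9, (19-15)²=16
Sum = 34
MSE = 34/3 = 34/3

34/3


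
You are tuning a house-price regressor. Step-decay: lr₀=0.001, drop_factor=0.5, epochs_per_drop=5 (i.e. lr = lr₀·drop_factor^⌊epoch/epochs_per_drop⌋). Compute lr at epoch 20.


n_drops = ⌊20/5⌋ = 4
lr = 0.001·0.5^4 = 0.001·0.0625 = 0.0000625

0.0000625


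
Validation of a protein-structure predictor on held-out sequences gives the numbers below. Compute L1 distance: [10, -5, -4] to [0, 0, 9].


d = |10-0| + |-5-0| + |-4-9|
  = 10 + 5 + 13
  = 28

28


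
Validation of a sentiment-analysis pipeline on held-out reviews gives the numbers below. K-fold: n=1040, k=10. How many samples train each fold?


Fold size = 1040/10 = 104
Training per fold = 1040 - 104 = 936

936


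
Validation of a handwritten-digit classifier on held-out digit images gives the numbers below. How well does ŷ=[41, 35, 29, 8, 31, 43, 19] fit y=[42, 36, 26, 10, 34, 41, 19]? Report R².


ȳ = 29.7143
SS_res = Σ(y-ŷ)² = 28
SS_tot = Σ(y-ȳ)² = 853.43
R² = 1 - SS_res/SS_tot = 1 - 0.0328 = 0.9672

0.9672


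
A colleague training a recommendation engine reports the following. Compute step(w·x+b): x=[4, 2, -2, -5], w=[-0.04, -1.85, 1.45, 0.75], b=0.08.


z = (4)·(-0.04) + (2)·(-1.85) + (-2)·(1.45) + (-5)·(0.75) + 0.08
  = -10.43
step(z) = 0 (z<0)

0


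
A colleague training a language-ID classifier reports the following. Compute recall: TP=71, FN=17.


Recall = TP/(TP+FN)
= 71/(71+17)
= 71/88 = 80.68%

80.68%


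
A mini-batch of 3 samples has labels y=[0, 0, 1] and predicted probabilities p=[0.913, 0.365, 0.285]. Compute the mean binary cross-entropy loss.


L[0] = -ln(1-0.913) = -ln(0.087) = 2.4418
L[1] = -ln(1-0.365) = -ln(0.635) = 0.4541
L[2] = -ln(0.285) = 1.2553
mean = (2.4418 + 0.4541 + 1.2553)/3 = 1.3837

1.3837


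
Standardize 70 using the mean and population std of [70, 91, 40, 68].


μ = 67.25, σ = 18.1297
z = (70 - 67.25)/18.1297 = 0.1517

0.1517


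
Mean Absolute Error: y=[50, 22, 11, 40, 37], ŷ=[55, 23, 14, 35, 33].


Absolute errors: |50-55|=5, |22-23|=1, |11-14|=3, |40-35|=5, |37-33|=4
Sum = 18
MAE = 18/5 = 18/5

18/5


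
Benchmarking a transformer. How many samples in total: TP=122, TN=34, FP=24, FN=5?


Total = TP + TN + FP + FN
= 122 + 34 + 24 + 5
= 185
(Predicted positive: 146, predicted negative: 39)

185


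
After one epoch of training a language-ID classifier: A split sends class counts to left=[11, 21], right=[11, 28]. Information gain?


Parent = [22, 49], H_parent = 0.893
H_left = 0.9284 (n=32), H_right = 0.8582 (n=39)
H_children = (32/71)·0.9284 + (39/71)·0.8582 = 0.8898
IG = 0.893 - 0.8898 = 0.0032

0.0032


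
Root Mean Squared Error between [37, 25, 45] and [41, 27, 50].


MSE = 45/3 = 15
RMSE = √(45/3) = 3.873

3.873


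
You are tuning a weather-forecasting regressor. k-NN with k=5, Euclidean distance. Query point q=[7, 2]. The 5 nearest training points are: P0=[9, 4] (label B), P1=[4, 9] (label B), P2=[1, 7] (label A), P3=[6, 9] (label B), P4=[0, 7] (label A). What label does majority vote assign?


d(q,P0) = 2.8284  (label B)
d(q,P1) = 7.6158  (label B)
d(q,P2) = 7.8102  (label A)
d(q,P3) = 7.0711  (label B)
d(q,P4) = 8.6023  (label A)
Votes: A=2, B=3
Majority → B

B


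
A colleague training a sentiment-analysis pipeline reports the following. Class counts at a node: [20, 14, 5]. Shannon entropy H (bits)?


Probabilities: [20/39, 14/39, 5/39] ≈ [0.5128, 0.359, 0.1282]
H = -((20/39)·log₂(20/39) + (14/39)·log₂(14/39) + (5/39)·log₂(5/39))
  = 1.4046 bits

1.4046 bits


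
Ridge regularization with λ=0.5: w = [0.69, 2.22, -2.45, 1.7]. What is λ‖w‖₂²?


‖w‖₂² = (0.69)² + (2.22)² + (-2.45)² + (1.7)²
     = 0.4761 + 4.9284 + 6.0025 + 2.89
     = 14.297
λ·‖w‖₂² = 0.5·14.297 = 7.1485

7.1485


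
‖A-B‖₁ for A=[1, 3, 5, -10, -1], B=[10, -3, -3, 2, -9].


d = |1-10| + |3+ 3| + |5+ 3| + |-10-2| + |-1+ 9|
  = 9 + 6 + 8 + 12 + 8
  = 43

43


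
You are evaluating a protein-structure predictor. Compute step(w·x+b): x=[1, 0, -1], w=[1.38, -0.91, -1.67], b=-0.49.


z = (1)·(1.38) + (0)·(-0.91) + (-1)·(-1.67) - 0.49
  = 2.56
step(z) = 1 (z≥0)

1


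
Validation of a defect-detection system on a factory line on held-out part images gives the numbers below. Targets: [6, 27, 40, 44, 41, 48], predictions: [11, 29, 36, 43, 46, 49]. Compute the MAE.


Absolute errors: |6-11|=5, |27-29|=2, |40-36|=4, |44-43|=1, |41-46|=5, |48-49|=1
Sum = 18
MAE = 18/6 = 3

3


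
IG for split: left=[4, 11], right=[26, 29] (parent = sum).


Parent = [30, 40], H_parent = 0.9852
H_left = 0.8366 (n=15), H_right = 0.9979 (n=55)
H_children = (15/70)·0.8366 + (55/70)·0.9979 = 0.9633
IG = 0.9852 - 0.9633 = 0.0219

0.0219


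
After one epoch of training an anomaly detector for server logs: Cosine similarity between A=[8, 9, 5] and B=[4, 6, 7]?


A·B = 8·4 + 9·6 + 5·7 = 121
‖A‖ = √170 = 13.0384, ‖B‖ = √101 = 10.0499
cos = 121/(√170·√101) = 121/√17170 = 0.9234

0.9234


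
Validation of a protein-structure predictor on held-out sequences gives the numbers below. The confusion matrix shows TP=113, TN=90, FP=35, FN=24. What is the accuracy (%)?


Accuracy = (TP+TN)/(TP+TN+FP+FN)
= (113+90)/(262)
= 203/262 = 77.48%

77.48%


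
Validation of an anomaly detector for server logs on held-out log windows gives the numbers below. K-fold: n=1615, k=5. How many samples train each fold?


Fold size = 1615/5 = 323
Training per fold = 1615 - 323 = 1292

1292


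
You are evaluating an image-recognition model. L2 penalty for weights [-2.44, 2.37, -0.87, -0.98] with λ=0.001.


‖w‖₂² = (-2.44)² + (2.37)² + (-0.87)² + (-0.98)²
     = 5.9536 + 5.6169 + 0.7569 + 0.9604
     = 13.2878
λ·‖w‖₂² = 0.001·13.2878 = 0.013288

0.013288


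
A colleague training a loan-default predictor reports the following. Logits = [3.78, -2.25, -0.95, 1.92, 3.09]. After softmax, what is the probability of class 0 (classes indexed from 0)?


Exponentials: e^3.78=43.816, e^-2.25=0.1054, e^-0.95=0.3867, e^1.92=6.821, e^3.09=21.9771
Sum = 73.1062
Softmax = [0.5993, 0.0014, 0.0053, 0.0933, 0.3006]
p[0] = 43.816/73.1062 = 0.5993

0.5993


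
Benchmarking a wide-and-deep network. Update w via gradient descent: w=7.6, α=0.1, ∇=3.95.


w_new = w - α·∇
= 7.6 - 0.1·3.95
= 7.6 - 0.395
= 7.205

7.205


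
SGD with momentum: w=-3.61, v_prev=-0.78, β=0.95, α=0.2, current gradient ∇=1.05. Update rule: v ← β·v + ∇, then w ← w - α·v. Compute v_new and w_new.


v_new = 0.95·-0.78 + 1.05 = -0.741 + 1.05 = 0.309
w_new = -3.61 - 0.2·0.309 = -3.61 - 0.0618 = -3.6718

v_new=0.309, w_new=-3.6718


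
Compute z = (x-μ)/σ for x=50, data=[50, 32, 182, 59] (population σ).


μ = 80.75, σ = 59.2595
z = (50 - 80.75)/59.2595 = -0.5189

-0.5189


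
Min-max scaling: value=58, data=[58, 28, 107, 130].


min=28, max=130
(58-28)/(130-28) = 30/102 = 0.2941

0.2941


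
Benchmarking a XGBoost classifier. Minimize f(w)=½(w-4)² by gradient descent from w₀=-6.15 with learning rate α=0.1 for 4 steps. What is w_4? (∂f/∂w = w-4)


step 1: grad = -6.15-4 = -10.15; w = -6.15 - 0.1·(-10.15) = -5.135
step 2: grad = -5.135-4 = -9.135; w = -5.135 - 0.1·(-9.135) = -4.2215
step 3: grad = -4.2215-4 = -8.2215; w = -4.2215 - 0.1·(-8.2215) = -3.39935
step 4: grad = -3.39935-4 = -7.39935; w = -3.39935 - 0.1·(-7.39935) = -2.659415

-2.659415


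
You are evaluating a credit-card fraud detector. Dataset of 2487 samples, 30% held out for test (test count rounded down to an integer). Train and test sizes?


Test = ⌊2487·30/100⌋ = 746
Train = 2487 - 746 = 1741

Train: 1741, Test: 746


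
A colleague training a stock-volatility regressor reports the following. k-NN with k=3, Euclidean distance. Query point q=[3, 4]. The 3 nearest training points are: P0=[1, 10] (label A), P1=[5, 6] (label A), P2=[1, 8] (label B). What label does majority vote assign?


d(q,P0) = 6.3246  (label A)
d(q,P1) = 2.8284  (label A)
d(q,P2) = 4.4721  (label B)
Votes: A=2, B=1
Majority → A

A


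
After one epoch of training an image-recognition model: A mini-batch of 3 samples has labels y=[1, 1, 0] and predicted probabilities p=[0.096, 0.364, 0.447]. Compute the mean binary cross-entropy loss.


L[0] = -ln(0.096) = 2.3434
L[1] = -ln(0.364) = 1.0106
L[2] = -ln(1-0.447) = -ln(0.553) = 0.5924
mean = (2.3434 + 1.0106 + 0.5924)/3 = 1.3155

1.3155


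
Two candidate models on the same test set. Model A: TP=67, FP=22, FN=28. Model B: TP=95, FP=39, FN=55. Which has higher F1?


Model A: P=67/89=0.7528, R=67/95=0.7053, F1=2PR/(P+R)=2TP/(2TP+FP+FN)=134/184=0.7283
Model B: P=95/134=0.709, R=95/150=0.6333, F1=2PR/(P+R)=2TP/(2TP+FP+FN)=190/284=0.669
0.7283 > 0.669 → Model A

Model A


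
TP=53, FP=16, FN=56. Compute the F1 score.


Precision = 53/69 = 0.7681
Recall = 53/109 = 0.4862
F1 = 2·P·R/(P+R) = 2·TP/(2·TP+FP+FN) = 106/(106+16+56) = 106/178 = 0.5955

0.5955


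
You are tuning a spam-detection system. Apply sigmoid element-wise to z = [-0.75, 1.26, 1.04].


σ(-0.75) = 1/(1+e^0.75) = 0.3208
σ(1.26) = 1/(1+e^-1.26) = 0.779
σ(1.04) = 1/(1+e^-1.04) = 0.7389
result = [0.3208, 0.779, 0.7389]

[0.3208, 0.779, 0.7389]


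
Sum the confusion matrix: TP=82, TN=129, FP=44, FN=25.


Total = TP + TN + FP + FN
= 82 + 129 + 44 + 25
= 280
(Predicted positive: 126, predicted negative: 154)

280


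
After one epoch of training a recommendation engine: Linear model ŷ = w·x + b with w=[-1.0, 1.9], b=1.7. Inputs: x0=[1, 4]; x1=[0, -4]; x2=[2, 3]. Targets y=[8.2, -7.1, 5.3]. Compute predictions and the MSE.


ŷ0 = (-1.0)·(1) + (1.9)·(4) + 1.7 = 8.3
ŷ1 = (-1.0)·(0) + (1.9)·(-4) + 1.7 = -5.9
ŷ2 = (-1.0)·(2) + (1.9)·(3) + 1.7 = 5.4
errors² = [0.01, 1.44, 0.01]
MSE = 1.4600/3 = 0.4867

0.4867


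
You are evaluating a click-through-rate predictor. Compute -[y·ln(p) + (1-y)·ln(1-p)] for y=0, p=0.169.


BCE = -[y·ln(p) + (1-y)·ln(1-p)]
= -0 - 1·ln(1-0.169)
= -ln(0.831) = 0.1851

0.1851


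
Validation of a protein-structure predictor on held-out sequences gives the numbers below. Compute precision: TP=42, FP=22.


Precision = TP/(TP+FP)
= 42/(42+22)
= 42/64 = 65.62%

65.62%


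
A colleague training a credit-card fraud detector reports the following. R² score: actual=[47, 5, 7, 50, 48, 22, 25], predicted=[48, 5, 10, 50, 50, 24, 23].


ȳ = 29.1429
SS_res = Σ(y-ŷ)² = 22
SS_tot = Σ(y-ȳ)² = 2250.86
R² = 1 - SS_res/SS_tot = 1 - 0.0098 = 0.9902

0.9902


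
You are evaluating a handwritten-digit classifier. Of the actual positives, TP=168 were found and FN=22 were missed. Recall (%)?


Recall = TP/(TP+FN)
= 168/(168+22)
= 168/190 = 88.42%

88.42%


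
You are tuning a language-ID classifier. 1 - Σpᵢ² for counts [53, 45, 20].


Probabilities: [53/118, 45/118, 20/118] ≈ [0.4492, 0.3814, 0.1695]
Σpᵢ² = (2809 + 2025 + 400)/118² = 5234/13924
Gini = 1 - Σpᵢ² = 1 - 5234/13924 = 0.6241

0.6241


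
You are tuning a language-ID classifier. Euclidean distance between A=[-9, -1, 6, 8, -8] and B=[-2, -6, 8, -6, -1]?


d = √((-9+ 2)² + (-1+ 6)² + (6-8)² + (8+ 6)² + (-8+ 1)²)
  = √(49 + 25 + 4 + 196 + 49)
  = √323 = 17.9722

17.9722


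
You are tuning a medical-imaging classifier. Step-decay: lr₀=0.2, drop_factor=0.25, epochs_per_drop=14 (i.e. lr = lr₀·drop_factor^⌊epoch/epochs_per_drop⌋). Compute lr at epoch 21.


n_drops = ⌊21/14⌋ = 1
lr = 0.2·0.25^1 = 0.2·0.25 = 0.05

0.05


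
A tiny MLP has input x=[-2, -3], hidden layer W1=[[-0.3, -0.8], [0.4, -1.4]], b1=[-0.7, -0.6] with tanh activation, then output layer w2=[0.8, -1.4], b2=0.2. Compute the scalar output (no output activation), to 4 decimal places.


z1[0] = (-0.3)·(-2) + (-0.8)·(-3) - 0.7 = 2.3
z1[1] = (0.4)·(-2) + (-1.4)·(-3) - 0.6 = 2.8
h = tanh(z1) = [0.9801, 0.9926]
output = (0.8)·(0.9801) + (-1.4)·(0.9926) + 0.2 = -0.4056

-0.4056


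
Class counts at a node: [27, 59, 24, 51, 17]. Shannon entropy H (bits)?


Probabilities: [27/178, 59/178, 24/178, 51/178, 17/178] ≈ [0.1517, 0.3315, 0.1348, 0.2865, 0.0955]
H = -((27/178)·log₂(27/178) + (59/178)·log₂(59/178) + (24/178)·log₂(24/178) + (51/178)·log₂(51/178) + (17/178)·log₂(17/178))
  = 2.1708 bits

2.1708 bits


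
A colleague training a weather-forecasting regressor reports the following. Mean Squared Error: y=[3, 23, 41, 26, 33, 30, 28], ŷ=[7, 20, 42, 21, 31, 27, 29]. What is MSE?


Squared errors: (3-7)²=16, (23-20)²=9, (41-42)²=1, (26-21)²=25, (33-31)²=4, (30-27)²=9, (28-29)²=1
Sum = 65
MSE = 65/7 = 65/7

65/7


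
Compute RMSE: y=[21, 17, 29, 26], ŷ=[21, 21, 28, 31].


MSE = 42/4 = 10.5
RMSE = √(42/4) = 3.2404

3.2404


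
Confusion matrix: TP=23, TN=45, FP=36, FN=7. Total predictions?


Total = TP + TN + FP + FN
= 23 + 45 + 36 + 7
= 111
(Predicted positive: 59, predicted negative: 52)

111


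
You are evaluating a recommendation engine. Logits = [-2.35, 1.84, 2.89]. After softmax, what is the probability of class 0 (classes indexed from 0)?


Exponentials: e^-2.35=0.0954, e^1.84=6.2965, e^2.89=17.9933
Sum = 24.3852
Softmax = [0.0039, 0.2582, 0.7379]
p[0] = 0.0954/24.3852 = 0.0039

0.0039


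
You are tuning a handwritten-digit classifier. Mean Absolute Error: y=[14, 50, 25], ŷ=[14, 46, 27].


Absolute errors: |14-14|=0, |50-46|=4, |25-27|=2
Sum = 6
MAE = 6/3 = 2

2


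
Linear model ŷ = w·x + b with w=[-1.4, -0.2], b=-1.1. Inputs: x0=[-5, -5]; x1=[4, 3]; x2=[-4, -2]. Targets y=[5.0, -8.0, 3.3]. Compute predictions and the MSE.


ŷ0 = (-1.4)·(-5) + (-0.2)·(-5) - 1.1 = 6.9
ŷ1 = (-1.4)·(4) + (-0.2)·(3) - 1.1 = -7.3
ŷ2 = (-1.4)·(-4) + (-0.2)·(-2) - 1.1 = 4.9
errors² = [3.61, 0.49, 2.56]
MSE = 6.6600/3 = 2.22

2.22


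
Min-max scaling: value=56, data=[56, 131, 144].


min=56, max=144
(56-56)/(144-56) = 0/88 = 0.0

0.0


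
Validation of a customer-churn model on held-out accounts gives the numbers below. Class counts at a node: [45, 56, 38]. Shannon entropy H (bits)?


Probabilities: [45/139, 56/139, 38/139] ≈ [0.3237, 0.4029, 0.2734]
H = -((45/139)·log₂(45/139) + (56/139)·log₂(56/139) + (38/139)·log₂(38/139))
  = 1.5667 bits

1.5667 bits


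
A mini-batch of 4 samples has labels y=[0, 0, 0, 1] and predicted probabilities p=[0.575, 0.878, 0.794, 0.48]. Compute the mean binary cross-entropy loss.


L[0] = -ln(1-0.575) = -ln(0.425) = 0.8557
L[1] = -ln(1-0.878) = -ln(0.122) = 2.1037
L[2] = -ln(1-0.794) = -ln(0.206) = 1.5799
L[3] = -ln(0.48) = 0.734
mean = (0.8557 + 2.1037 + 1.5799 + 0.734)/4 = 1.3183

1.3183


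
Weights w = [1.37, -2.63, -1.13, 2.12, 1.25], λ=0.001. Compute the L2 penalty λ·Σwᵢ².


‖w‖₂² = (1.37)² + (-2.63)² + (-1.13)² + (2.12)² + (1.25)²
     = 1.8769 + 6.9169 + 1.2769 + 4.4944 + 1.5625
     = 16.1276
λ·‖w‖₂² = 0.001·16.1276 = 0.016128

0.016128


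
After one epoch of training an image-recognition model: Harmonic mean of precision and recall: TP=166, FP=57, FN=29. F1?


Precision = 166/223 = 0.7444
Recall = 166/195 = 0.8513
F1 = 2·P·R/(P+R) = 2·TP/(2·TP+FP+FN) = 332/(332+57+29) = 332/418 = 0.7943

0.7943


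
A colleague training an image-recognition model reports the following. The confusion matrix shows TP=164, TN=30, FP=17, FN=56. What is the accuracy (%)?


Accuracy = (TP+TN)/(TP+TN+FP+FN)
= (164+30)/(267)
= 194/267 = 72.66%

72.66%


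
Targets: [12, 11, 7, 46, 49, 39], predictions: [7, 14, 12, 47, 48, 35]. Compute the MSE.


Squared errors: (12-7)²=25, (11-14)²=9, (7-12)²=25, (46-47)²=1, (49-48)²=1, (39-35)²=16
Sum = 77
MSE = 77/6 = 77/6

77/6


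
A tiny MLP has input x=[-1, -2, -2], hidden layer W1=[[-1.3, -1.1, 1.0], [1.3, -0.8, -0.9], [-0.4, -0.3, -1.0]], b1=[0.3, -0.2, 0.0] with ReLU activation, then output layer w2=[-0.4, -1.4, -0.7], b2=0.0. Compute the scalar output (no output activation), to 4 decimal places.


z1[0] = (-1.3)·(-1) + (-1.1)·(-2) + (1.0)·(-2) + 0.3 = 1.8
z1[1] = (1.3)·(-1) + (-0.8)·(-2) + (-0.9)·(-2) - 0.2 = 1.9
z1[2] = (-0.4)·(-1) + (-0.3)·(-2) + (-1.0)·(-2) + 0.0 = 3.0
h = ReLU(z1) = [1.8, 1.9, 3.0]
output = (-0.4)·(1.8) + (-1.4)·(1.9) + (-0.7)·(3.0) + 0.0 = -5.48

-5.48


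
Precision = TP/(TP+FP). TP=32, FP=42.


Precision = TP/(TP+FP)
= 32/(32+42)
= 32/74 = 43.24%

43.24%


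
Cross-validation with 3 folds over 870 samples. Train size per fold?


Fold size = 870/3 = 290
Training per fold = 870 - 290 = 580

580


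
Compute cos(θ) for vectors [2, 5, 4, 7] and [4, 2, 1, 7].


A·B = 2·4 + 5·2 + 4·1 + 7·7 = 71
‖A‖ = √94 = 9.6954, ‖B‖ = √70 = 8.3666
cos = 71/(√94·√70) = 71/√6580 = 0.8753

0.8753


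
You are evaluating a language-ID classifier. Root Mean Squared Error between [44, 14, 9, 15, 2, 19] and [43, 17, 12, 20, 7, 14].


MSE = 94/6 = 15.6667
RMSE = √(94/6) = 3.9581

3.9581


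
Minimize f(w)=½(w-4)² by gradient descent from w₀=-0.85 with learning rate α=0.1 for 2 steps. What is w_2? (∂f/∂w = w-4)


step 1: grad = -0.85-4 = -4.85; w = -0.85 - 0.1·(-4.85) = -0.365
step 2: grad = -0.365-4 = -4.365; w = -0.365 - 0.1·(-4.365) = 0.0715

0.0715


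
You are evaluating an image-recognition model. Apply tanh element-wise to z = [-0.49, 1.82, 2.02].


tanh(-0.49) = -0.4542
tanh(1.82) = 0.9488
tanh(2.02) = 0.9654
result = [-0.4542, 0.9488, 0.9654]

[-0.4542, 0.9488, 0.9654]


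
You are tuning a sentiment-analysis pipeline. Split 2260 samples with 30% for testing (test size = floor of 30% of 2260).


Test = ⌊2260·30/100⌋ = 678
Train = 2260 - 678 = 1582

Train: 1582, Test: 678


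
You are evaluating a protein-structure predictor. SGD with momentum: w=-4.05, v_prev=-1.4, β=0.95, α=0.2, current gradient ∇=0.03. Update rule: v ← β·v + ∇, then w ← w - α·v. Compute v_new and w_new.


v_new = 0.95·-1.4 + 0.03 = -1.33 + 0.03 = -1.3
w_new = -4.05 - 0.2·-1.3 = -4.05 + 0.26 = -3.79

v_new=-1.3, w_new=-3.79


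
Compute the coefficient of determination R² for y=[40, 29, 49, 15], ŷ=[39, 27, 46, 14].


ȳ = 33.25
SS_res = Σ(y-ŷ)² = 15
SS_tot = Σ(y-ȳ)² = 644.75
R² = 1 - SS_res/SS_tot = 1 - 0.0233 = 0.9767

0.9767


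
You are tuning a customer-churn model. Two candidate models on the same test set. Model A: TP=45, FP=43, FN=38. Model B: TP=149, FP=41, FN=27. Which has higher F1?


Model A: P=45/88=0.5114, R=45/83=0.5422, F1=2PR/(P+R)=2TP/(2TP+FP+FN)=90/171=0.5263
Model B: P=149/190=0.7842, R=149/176=0.8466, F1=2PR/(P+R)=2TP/(2TP+FP+FN)=298/366=0.8142
0.5263 < 0.8142 → Model B

Model B


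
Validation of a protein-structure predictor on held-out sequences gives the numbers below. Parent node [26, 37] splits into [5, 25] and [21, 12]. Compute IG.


Parent = [26, 37], H_parent = 0.9779
H_left = 0.65 (n=30), H_right = 0.9457 (n=33)
H_children = (30/63)·0.65 + (33/63)·0.9457 = 0.8049
IG = 0.9779 - 0.8049 = 0.173

0.173


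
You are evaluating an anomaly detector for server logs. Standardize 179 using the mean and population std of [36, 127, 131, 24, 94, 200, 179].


μ = 113, σ = 61.709
z = (179 - 113)/61.709 = 1.0695

1.0695


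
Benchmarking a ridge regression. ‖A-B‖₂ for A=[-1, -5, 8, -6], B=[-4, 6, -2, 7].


d = √((-1+ 4)² + (-5-6)² + (8+ 2)² + (-6-7)²)
  = √(9 + 121 + 100 + 169)
  = √399 = 19.975

19.975


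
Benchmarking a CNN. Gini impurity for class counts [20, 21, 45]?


Probabilities: [20/86, 21/86, 45/86] ≈ [0.2326, 0.2442, 0.5233]
Σpᵢ² = (400 + 441 + 2025)/86² = 2866/7396
Gini = 1 - Σpᵢ² = 1 - 2866/7396 = 0.6125

0.6125


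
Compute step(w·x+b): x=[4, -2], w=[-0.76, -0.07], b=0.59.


z = (4)·(-0.76) + (-2)·(-0.07) + 0.59
  = -2.31
step(z) = 0 (z<0)

0


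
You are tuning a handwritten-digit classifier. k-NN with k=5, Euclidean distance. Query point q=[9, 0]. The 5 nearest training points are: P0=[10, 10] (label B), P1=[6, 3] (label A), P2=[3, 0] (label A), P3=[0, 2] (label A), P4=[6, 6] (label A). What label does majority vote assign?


d(q,P0) = 10.0499  (label B)
d(q,P1) = 4.2426  (label A)
d(q,P2) = 6.0  (label A)
d(q,P3) = 9.2195  (label A)
d(q,P4) = 6.7082  (label A)
Votes: A=4, B=1
Majority → A

A


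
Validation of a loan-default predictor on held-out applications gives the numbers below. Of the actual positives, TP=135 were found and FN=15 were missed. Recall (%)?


Recall = TP/(TP+FN)
= 135/(135+15)
= 135/150 = 90.0%

90.0%


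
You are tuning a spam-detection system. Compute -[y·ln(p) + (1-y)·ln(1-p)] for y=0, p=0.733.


BCE = -[y·ln(p) + (1-y)·ln(1-p)]
= -0 - 1·ln(1-0.733)
= -ln(0.267) = 1.3205

1.3205


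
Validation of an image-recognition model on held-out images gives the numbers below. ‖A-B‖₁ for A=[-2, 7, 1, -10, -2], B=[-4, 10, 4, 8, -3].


d = |-2+ 4| + |7-10| + |1-4| + |-10-8| + |-2+ 3|
  = 2 + 3 + 3 + 18 + 1
  = 27

27


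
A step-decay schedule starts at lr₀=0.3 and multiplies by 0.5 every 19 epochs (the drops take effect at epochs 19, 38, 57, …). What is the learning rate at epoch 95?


n_drops = ⌊95/19⌋ = 5
lr = 0.3·0.5^5 = 0.3·0.03125 = 0.009375

0.009375


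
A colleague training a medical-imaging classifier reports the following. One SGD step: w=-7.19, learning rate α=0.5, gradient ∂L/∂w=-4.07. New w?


w_new = w - α·∇
= -7.19 - 0.5·-4.07
= -7.19 + 2.035
= -5.155

-5.155


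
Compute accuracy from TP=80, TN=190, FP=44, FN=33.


Accuracy = (TP+TN)/(TP+TN+FP+FN)
= (80+190)/(347)
= 270/347 = 77.81%

77.81%


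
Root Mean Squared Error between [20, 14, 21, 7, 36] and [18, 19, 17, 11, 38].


MSE = 65/5 = 13
RMSE = √(65/5) = 3.6056

3.6056


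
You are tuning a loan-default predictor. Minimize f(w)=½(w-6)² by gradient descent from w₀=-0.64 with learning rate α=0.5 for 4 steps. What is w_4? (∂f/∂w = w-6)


step 1: grad = -0.64-6 = -6.64; w = -0.64 - 0.5·(-6.64) = 2.68
step 2: grad = 2.68-6 = -3.32; w = 2.68 - 0.5·(-3.32) = 4.34
step 3: grad = 4.34-6 = -1.66; w = 4.34 - 0.5·(-1.66) = 5.17
step 4: grad = 5.17-6 = -0.83; w = 5.17 - 0.5·(-0.83) = 5.585

5.585


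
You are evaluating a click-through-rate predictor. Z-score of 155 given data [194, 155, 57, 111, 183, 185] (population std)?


μ = 147.5, σ = 49.0026
z = (155 - 147.5)/49.0026 = 0.1531

0.1531


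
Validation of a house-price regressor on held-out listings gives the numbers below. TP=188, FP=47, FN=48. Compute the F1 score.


Precision = 188/235 = 0.8
Recall = 188/236 = 0.7966
F1 = 2·P·R/(P+R) = 2·TP/(2·TP+FP+FN) = 376/(376+47+48) = 376/471 = 0.7983

0.7983


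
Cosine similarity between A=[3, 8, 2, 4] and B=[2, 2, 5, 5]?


A·B = 3·2 + 8·2 + 2·5 + 4·5 = 52
‖A‖ = √93 = 9.6437, ‖B‖ = √58 = 7.6158
cos = 52/(√93·√58) = 52/√5394 = 0.708

0.708


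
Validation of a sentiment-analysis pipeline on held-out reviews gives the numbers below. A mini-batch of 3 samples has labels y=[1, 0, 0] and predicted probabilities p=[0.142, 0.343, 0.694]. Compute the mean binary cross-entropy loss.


L[0] = -ln(0.142) = 1.9519
L[1] = -ln(1-0.343) = -ln(0.657) = 0.4201
L[2] = -ln(1-0.694) = -ln(0.306) = 1.1842
mean = (1.9519 + 0.4201 + 1.1842)/3 = 1.1854

1.1854


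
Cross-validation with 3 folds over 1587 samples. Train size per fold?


Fold size = 1587/3 = 529
Training per fold = 1587 - 529 = 1058

1058


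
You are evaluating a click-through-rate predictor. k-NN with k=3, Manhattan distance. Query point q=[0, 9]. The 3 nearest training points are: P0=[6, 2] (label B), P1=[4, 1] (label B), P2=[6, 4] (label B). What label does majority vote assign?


d(q,P0) = 13  (label B)
d(q,P1) = 12  (label B)
d(q,P2) = 11  (label B)
Votes: A=0, B=3
Majority → B

B


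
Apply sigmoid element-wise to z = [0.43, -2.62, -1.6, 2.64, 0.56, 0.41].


σ(0.43) = 1/(1+e^-0.43) = 0.6059
σ(-2.62) = 1/(1+e^2.62) = 0.0679
σ(-1.6) = 1/(1+e^1.6) = 0.168
σ(2.64) = 1/(1+e^-2.64) = 0.9334
σ(0.56) = 1/(1+e^-0.56) = 0.6365
σ(0.41) = 1/(1+e^-0.41) = 0.6011
result = [0.6059, 0.0679, 0.168, 0.9334, 0.6365, 0.6011]

[0.6059, 0.0679, 0.168, 0.9334, 0.6365, 0.6011]


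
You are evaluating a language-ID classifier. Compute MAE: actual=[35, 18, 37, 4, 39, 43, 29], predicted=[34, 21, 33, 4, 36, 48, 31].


Absolute errors: |35-34|=1, |18-21|=3, |37-33|=4, |4-4|=0, |39-36|=3, |43-48|=5, |29-31|=2
Sum = 18
MAE = 18/7 = 18/7

18/7


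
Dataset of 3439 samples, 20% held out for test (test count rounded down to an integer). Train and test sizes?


Test = ⌊3439·20/100⌋ = 687
Train = 3439 - 687 = 2752

Train: 2752, Test: 687


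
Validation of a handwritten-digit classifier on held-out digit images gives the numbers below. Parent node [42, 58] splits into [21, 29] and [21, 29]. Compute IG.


Parent = [42, 58], H_parent = 0.9815
H_left = 0.9815 (n=50), H_right = 0.9815 (n=50)
H_children = (50/100)·0.9815 + (50/100)·0.9815 = 0.9815
IG = 0.9815 - 0.9815 = 0.0

0.0


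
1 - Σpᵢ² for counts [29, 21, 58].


Probabilities: [29/108, 21/108, 58/108] ≈ [0.2685, 0.1944, 0.537]
Σpᵢ² = (841 + 441 + 3364)/108² = 4646/11664
Gini = 1 - Σpᵢ² = 1 - 4646/11664 = 0.6017

0.6017


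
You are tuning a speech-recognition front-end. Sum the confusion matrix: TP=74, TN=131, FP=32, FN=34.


Total = TP + TN + FP + FN
= 74 + 131 + 32 + 34
= 271
(Predicted positive: 106, predicted negative: 165)

271


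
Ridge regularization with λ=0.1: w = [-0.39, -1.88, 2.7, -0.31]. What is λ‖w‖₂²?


‖w‖₂² = (-0.39)² + (-1.88)² + (2.7)² + (-0.31)²
     = 0.1521 + 3.5344 + 7.29 + 0.0961
     = 11.0726
λ·‖w‖₂² = 0.1·11.0726 = 1.10726

1.10726


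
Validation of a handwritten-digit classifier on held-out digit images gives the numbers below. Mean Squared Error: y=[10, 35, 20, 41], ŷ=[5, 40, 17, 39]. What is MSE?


Squared errors: (10-5)²=25, (35-40)²=25, (20-17)²=9, (41-39)²=4
Sum = 63
MSE = 63/4 = 63/4

63/4


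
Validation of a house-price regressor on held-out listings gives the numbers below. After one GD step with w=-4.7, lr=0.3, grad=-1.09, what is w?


w_new = w - α·∇
= -4.7 - 0.3·-1.09
= -4.7 + 0.327
= -4.373

-4.373


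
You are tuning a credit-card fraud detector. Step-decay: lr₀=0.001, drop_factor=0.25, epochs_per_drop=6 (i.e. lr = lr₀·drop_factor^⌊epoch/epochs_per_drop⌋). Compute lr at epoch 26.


n_drops = ⌊26/6⌋ = 4
lr = 0.001·0.25^4 = 0.001·0.00390625 = 0.00000390625

0.00000390625


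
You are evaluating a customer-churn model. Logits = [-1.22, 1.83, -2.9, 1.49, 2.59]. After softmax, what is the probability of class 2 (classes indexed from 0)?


Exponentials: e^-1.22=0.2952, e^1.83=6.2339, e^-2.9=0.055, e^1.49=4.4371, e^2.59=13.3298
Sum = 24.351
Softmax = [0.0121, 0.256, 0.0023, 0.1822, 0.5474]
p[2] = 0.055/24.351 = 0.0023

0.0023


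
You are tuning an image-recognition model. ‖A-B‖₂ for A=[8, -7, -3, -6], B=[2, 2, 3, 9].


d = √((8-2)² + (-7-2)² + (-3-3)² + (-6-9)²)
  = √(36 + 81 + 36 + 225)
  = √378 = 19.4422

19.4422


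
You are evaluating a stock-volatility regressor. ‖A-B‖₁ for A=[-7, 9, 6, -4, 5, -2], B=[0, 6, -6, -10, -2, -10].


d = |-7-0| + |9-6| + |6+ 6| + |-4+ 10| + |5+ 2| + |-2+ 10|
  = 7 + 3 + 12 + 6 + 7 + 8
  = 43

43


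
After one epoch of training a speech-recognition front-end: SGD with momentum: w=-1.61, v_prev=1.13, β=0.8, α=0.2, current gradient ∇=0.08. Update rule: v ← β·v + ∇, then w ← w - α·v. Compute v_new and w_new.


v_new = 0.8·1.13 + 0.08 = 0.904 + 0.08 = 0.984
w_new = -1.61 - 0.2·0.984 = -1.61 - 0.1968 = -1.8068

v_new=0.984, w_new=-1.8068


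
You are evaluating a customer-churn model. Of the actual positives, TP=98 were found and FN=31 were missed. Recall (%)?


Recall = TP/(TP+FN)
= 98/(98+31)
= 98/129 = 75.97%

75.97%


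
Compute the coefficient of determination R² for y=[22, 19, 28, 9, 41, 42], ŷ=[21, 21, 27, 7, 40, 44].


ȳ = 26.8333
SS_res = Σ(y-ŷ)² = 15
SS_tot = Σ(y-ȳ)² = 834.83
R² = 1 - SS_res/SS_tot = 1 - 0.018 = 0.982

0.982


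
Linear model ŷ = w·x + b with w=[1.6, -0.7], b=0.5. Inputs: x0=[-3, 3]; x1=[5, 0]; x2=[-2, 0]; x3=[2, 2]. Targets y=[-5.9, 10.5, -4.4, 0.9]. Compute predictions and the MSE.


ŷ0 = (1.6)·(-3) + (-0.7)·(3) + 0.5 = -6.4
ŷ1 = (1.6)·(5) + (-0.7)·(0) + 0.5 = 8.5
ŷ2 = (1.6)·(-2) + (-0.7)·(0) + 0.5 = -2.7
ŷ3 = (1.6)·(2) + (-0.7)·(2) + 0.5 = 2.3
errors² = [0.25, 4.0, 2.89, 1.96]
MSE = 9.1000/4 = 2.275

2.275


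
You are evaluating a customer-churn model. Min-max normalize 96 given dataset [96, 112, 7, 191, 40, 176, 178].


min=7, max=191
(96-7)/(191-7) = 89/184 = 0.4837

0.4837


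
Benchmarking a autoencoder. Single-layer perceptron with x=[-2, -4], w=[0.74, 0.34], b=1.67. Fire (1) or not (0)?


z = (-2)·(0.74) + (-4)·(0.34) + 1.67
  = -1.17
step(z) = 0 (z<0)

0


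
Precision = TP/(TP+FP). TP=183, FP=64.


Precision = TP/(TP+FP)
= 183/(183+64)
= 183/247 = 74.09%

74.09%


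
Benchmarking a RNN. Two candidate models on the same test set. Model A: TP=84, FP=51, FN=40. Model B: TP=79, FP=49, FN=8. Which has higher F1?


Model A: P=84/135=0.6222, R=84/124=0.6774, F1=2PR/(P+R)=2TP/(2TP+FP+FN)=168/259=0.6486
Model B: P=79/128=0.6172, R=79/87=0.908, F1=2PR/(P+R)=2TP/(2TP+FP+FN)=158/215=0.7349
0.6486 < 0.7349 → Model B

Model B


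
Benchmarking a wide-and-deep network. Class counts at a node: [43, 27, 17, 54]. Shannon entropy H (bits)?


Probabilities: [43/141, 27/141, 17/141, 54/141] ≈ [0.305, 0.1915, 0.1206, 0.383]
H = -((43/141)·log₂(43/141) + (27/141)·log₂(27/141) + (17/141)·log₂(17/141) + (54/141)·log₂(54/141))
  = 1.8774 bits

1.8774 bits


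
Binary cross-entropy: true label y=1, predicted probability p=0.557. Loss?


BCE = -[y·ln(p) + (1-y)·ln(1-p)]
= -1·ln(0.557) - 0
= -ln(0.557) = 0.5852

0.5852


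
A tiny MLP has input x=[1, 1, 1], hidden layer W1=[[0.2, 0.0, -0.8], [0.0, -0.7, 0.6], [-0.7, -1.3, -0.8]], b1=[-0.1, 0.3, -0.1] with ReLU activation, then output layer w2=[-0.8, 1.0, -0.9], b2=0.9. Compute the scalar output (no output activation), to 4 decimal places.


z1[0] = (0.2)·(1) + (0.0)·(1) + (-0.8)·(1) - 0.1 = -0.7
z1[1] = (0.0)·(1) + (-0.7)·(1) + (0.6)·(1) + 0.3 = 0.2
z1[2] = (-0.7)·(1) + (-1.3)·(1) + (-0.8)·(1) - 0.1 = -2.9
h = ReLU(z1) = [0.0, 0.2, 0.0]
output = (-0.8)·(0.0) + (1.0)·(0.2) + (-0.9)·(0.0) + 0.9 = 1.1

1.1


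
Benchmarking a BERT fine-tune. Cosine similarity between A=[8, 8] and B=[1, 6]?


A·B = 8·1 + 8·6 = 56
‖A‖ = √128 = 11.3137, ‖B‖ = √37 = 6.0828
cos = 56/(√128·√37) = 56/√4736 = 0.8137

0.8137


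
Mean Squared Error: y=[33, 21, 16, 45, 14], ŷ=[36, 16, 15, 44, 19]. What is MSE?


Squared errors: (33-36)²=9, (21-16)²=25, (16-15)²=1, (45-44)²=1, (14-19)²=25
Sum = 61
MSE = 61/5 = 61/5

61/5


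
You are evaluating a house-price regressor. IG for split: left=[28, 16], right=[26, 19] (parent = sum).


Parent = [54, 35], H_parent = 0.9669
H_left = 0.9457 (n=44), H_right = 0.9825 (n=45)
H_children = (44/89)·0.9457 + (45/89)·0.9825 = 0.9643
IG = 0.9669 - 0.9643 = 0.0026

0.0026


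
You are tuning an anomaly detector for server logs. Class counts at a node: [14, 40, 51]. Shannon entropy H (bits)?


Probabilities: [14/105, 40/105, 51/105] ≈ [0.1333, 0.381, 0.4857]
H = -((14/105)·log₂(14/105) + (40/105)·log₂(40/105) + (51/105)·log₂(51/105))
  = 1.424 bits

1.424 bits


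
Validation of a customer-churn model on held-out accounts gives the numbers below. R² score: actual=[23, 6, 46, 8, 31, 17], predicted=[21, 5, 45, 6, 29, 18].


ȳ = 21.8333
SS_res = Σ(y-ŷ)² = 15
SS_tot = Σ(y-ȳ)² = 1134.83
R² = 1 - SS_res/SS_tot = 1 - 0.0132 = 0.9868

0.9868


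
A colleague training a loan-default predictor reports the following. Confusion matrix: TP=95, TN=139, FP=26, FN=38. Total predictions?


Total = TP + TN + FP + FN
= 95 + 139 + 26 + 38
= 298
(Predicted positive: 121, predicted negative: 177)

298


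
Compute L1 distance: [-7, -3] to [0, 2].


d = |-7-0| + |-3-2|
  = 7 + 5
  = 12

12


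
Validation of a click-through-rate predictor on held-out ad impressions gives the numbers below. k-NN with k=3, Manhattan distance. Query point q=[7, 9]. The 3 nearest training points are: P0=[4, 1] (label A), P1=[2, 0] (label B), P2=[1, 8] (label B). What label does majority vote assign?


d(q,P0) = 11  (label A)
d(q,P1) = 14  (label B)
d(q,P2) = 7  (label B)
Votes: A=1, B=2
Majority → B

B


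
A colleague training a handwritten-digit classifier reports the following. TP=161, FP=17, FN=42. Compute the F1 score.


Precision = 161/178 = 0.9045
Recall = 161/203 = 0.7931
F1 = 2·P·R/(P+R) = 2·TP/(2·TP+FP+FN) = 322/(322+17+42) = 322/381 = 0.8451

0.8451


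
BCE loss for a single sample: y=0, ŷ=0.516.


BCE = -[y·ln(p) + (1-y)·ln(1-p)]
= -0 - 1·ln(1-0.516)
= -ln(0.484) = 0.7257

0.7257


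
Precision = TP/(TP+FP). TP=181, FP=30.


Precision = TP/(TP+FP)
= 181/(181+30)
= 181/211 = 85.78%

85.78%


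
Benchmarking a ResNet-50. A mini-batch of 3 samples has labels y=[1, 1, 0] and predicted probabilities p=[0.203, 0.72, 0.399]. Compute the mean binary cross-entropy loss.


L[0] = -ln(0.203) = 1.5945
L[1] = -ln(0.72) = 0.3285
L[2] = -ln(1-0.399) = -ln(0.601) = 0.5092
mean = (1.5945 + 0.3285 + 0.5092)/3 = 0.8107

0.8107


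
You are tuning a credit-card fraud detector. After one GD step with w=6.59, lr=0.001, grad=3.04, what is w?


w_new = w - α·∇
= 6.59 - 0.001·3.04
= 6.59 - 0.00304
= 6.58696

6.58696


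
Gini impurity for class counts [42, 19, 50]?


Probabilities: [42/111, 19/111, 50/111] ≈ [0.3784, 0.1712, 0.4505]
Σpᵢ² = (1764 + 361 + 2500)/111² = 4625/12321
Gini = 1 - Σpᵢ² = 1 - 4625/12321 = 0.6246

0.6246


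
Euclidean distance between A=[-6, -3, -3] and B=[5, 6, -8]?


d = √((-6-5)² + (-3-6)² + (-3+ 8)²)
  = √(121 + 81 + 25)
  = √227 = 15.0665

15.0665


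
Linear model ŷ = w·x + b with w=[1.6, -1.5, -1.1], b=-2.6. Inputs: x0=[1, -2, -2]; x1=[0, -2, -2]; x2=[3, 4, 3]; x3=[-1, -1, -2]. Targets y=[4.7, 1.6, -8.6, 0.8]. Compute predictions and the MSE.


ŷ0 = (1.6)·(1) + (-1.5)·(-2) + (-1.1)·(-2) - 2.6 = 4.2
ŷ1 = (1.6)·(0) + (-1.5)·(-2) + (-1.1)·(-2) - 2.6 = 2.6
ŷ2 = (1.6)·(3) + (-1.5)·(4) + (-1.1)·(3) - 2.6 = -7.1
ŷ3 = (1.6)·(-1) + (-1.5)·(-1) + (-1.1)·(-2) - 2.6 = -0.5
errors² = [0.25, 1.0, 2.25, 1.69]
MSE = 5.1900/4 = 1.2975

1.2975


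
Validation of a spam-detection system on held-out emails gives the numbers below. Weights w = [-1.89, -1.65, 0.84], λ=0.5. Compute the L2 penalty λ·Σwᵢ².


‖w‖₂² = (-1.89)² + (-1.65)² + (0.84)²
     = 3.5721 + 2.7225 + 0.7056
     = 7.0002
λ·‖w‖₂² = 0.5·7.0002 = 3.5001

3.5001


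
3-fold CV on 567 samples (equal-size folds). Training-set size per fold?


Fold size = 567/3 = 189
Training per fold = 567 - 189 = 378

378


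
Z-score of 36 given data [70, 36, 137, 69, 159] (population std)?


μ = 94.2, σ = 46.1276
z = (36 - 94.2)/46.1276 = -1.2617

-1.2617


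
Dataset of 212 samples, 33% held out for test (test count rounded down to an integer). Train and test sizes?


Test = ⌊212·33/100⌋ = 69
Train = 212 - 69 = 143

Train: 143, Test: 69


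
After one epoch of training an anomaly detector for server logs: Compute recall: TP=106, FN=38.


Recall = TP/(TP+FN)
= 106/(106+38)
= 106/144 = 73.61%

73.61%


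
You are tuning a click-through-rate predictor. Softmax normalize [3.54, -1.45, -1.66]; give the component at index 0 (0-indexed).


Exponentials: e^3.54=34.4669, e^-1.45=0.2346, e^-1.66=0.1901
Sum = 34.8916
Softmax = [0.9878, 0.0067, 0.0054]
p[0] = 34.4669/34.8916 = 0.9878

0.9878


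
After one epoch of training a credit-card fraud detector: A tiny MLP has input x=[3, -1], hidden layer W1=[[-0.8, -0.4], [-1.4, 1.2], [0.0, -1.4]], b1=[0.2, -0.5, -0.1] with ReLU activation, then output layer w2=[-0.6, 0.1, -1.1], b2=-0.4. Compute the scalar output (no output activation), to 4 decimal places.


z1[0] = (-0.8)·(3) + (-0.4)·(-1) + 0.2 = -1.8
z1[1] = (-1.4)·(3) + (1.2)·(-1) - 0.5 = -5.9
z1[2] = (0.0)·(3) + (-1.4)·(-1) - 0.1 = 1.3
h = ReLU(z1) = [0.0, 0.0, 1.3]
output = (-0.6)·(0.0) + (0.1)·(0.0) + (-1.1)·(1.3) - 0.4 = -1.83

-1.83


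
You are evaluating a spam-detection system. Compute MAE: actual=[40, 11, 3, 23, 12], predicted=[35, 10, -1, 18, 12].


Absolute errors: |40-35|=5, |11-10|=1, |3+ 1|=4, |23-18|=5, |12-12|=0
Sum = 15
MAE = 15/5 = 3

3


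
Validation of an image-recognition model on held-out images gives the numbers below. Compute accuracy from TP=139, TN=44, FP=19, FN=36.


Accuracy = (TP+TN)/(TP+TN+FP+FN)
= (139+44)/(238)
= 183/238 = 76.89%

76.89%


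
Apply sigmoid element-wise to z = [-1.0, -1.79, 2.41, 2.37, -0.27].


σ(-1.0) = 1/(1+e^1.0) = 0.2689
σ(-1.79) = 1/(1+e^1.79) = 0.1431
σ(2.41) = 1/(1+e^-2.41) = 0.9176
σ(2.37) = 1/(1+e^-2.37) = 0.9145
σ(-0.27) = 1/(1+e^0.27) = 0.4329
result = [0.2689, 0.1431, 0.9176, 0.9145, 0.4329]

[0.2689, 0.1431, 0.9176, 0.9145, 0.4329]


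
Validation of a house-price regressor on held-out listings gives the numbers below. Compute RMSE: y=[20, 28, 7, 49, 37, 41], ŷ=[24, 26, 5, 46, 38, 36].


MSE = 59/6 = 9.8333
RMSE = √(59/6) = 3.1358

3.1358


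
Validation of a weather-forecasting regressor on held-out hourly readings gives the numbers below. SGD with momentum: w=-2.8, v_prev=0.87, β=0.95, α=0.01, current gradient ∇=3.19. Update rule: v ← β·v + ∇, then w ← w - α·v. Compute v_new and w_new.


v_new = 0.95·0.87 + 3.19 = 0.8265 + 3.19 = 4.0165
w_new = -2.8 - 0.01·4.0165 = -2.8 - 0.040165 = -2.840165

v_new=4.0165, w_new=-2.840165


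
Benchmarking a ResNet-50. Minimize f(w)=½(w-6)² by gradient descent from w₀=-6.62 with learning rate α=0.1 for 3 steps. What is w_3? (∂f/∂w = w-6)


step 1: grad = -6.62-6 = -12.62; w = -6.62 - 0.1·(-12.62) = -5.358
step 2: grad = -5.358-6 = -11.358; w = -5.358 - 0.1·(-11.358) = -4.2222
step 3: grad = -4.2222-6 = -10.2222; w = -4.2222 - 0.1·(-10.2222) = -3.19998

-3.19998


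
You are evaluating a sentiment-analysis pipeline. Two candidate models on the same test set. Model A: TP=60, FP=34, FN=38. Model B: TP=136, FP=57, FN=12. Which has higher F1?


Model A: P=60/94=0.6383, R=60/98=0.6122, F1=2PR/(P+R)=2TP/(2TP+FP+FN)=120/192=0.625
Model B: P=136/193=0.7047, R=136/148=0.9189, F1=2PR/(P+R)=2TP/(2TP+FP+FN)=272/341=0.7977
0.625 < 0.7977 → Model B

Model B


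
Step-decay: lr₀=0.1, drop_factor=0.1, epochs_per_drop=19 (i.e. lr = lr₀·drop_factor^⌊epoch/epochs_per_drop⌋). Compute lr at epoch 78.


n_drops = ⌊78/19⌋ = 4
lr = 0.1·0.1^4 = 0.1·0.0001 = 0.00001

0.00001


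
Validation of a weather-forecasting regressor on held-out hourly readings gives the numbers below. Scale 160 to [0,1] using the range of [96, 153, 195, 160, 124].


min=96, max=195
(160-96)/(195-96) = 64/99 = 0.6465

0.6465


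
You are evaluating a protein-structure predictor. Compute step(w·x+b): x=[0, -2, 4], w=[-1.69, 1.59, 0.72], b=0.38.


z = (0)·(-1.69) + (-2)·(1.59) + (4)·(0.72) + 0.38
  = 0.08
step(z) = 1 (z≥0)

1
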